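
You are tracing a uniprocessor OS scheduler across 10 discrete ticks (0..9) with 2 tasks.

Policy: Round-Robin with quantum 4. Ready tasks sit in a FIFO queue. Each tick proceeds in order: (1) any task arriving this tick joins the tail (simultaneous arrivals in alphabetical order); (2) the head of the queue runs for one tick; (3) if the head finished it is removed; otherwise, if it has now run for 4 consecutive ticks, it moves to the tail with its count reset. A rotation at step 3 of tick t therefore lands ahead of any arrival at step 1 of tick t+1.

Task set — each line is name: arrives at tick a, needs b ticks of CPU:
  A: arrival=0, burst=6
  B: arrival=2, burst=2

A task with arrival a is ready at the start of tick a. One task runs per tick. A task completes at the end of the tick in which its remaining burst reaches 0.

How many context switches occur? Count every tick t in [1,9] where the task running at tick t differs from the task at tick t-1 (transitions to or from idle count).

t=0: queue=[A] q_used=0 → run A
t=1: queue=[A] q_used=1 → run A
t=2: queue=[A,B] q_used=2 → run A
t=3: queue=[A,B] q_used=3 → run A
t=4: queue=[B,A] q_used=0 → run B
t=5: queue=[B,A] q_used=1 → run B
t=6: queue=[A] q_used=0 → run A
t=7: queue=[A] q_used=1 → run A
t=8: (idle)
t=9: (idle)

context switches = 3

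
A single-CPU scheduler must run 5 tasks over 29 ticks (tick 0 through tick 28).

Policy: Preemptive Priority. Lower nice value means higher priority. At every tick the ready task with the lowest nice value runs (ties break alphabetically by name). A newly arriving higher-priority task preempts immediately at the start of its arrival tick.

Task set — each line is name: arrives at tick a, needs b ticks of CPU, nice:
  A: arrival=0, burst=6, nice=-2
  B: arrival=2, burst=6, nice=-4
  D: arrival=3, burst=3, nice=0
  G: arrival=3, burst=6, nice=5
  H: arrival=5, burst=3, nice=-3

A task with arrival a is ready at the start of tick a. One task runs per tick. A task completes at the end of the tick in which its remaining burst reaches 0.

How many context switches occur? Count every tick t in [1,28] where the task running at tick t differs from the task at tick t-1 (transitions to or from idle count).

context switches = 6

t=0: ready={A} → run A
t=1: ready={A} → run A
t=2: ready={A,B} → run B
t=3: ready={A,B,D,G} → run B
t=4: ready={A,B,D,G} → run B
t=5: ready={A,B,D,G,H} → run B
t=6: ready={A,B,D,G,H} → run B
t=7: ready={A,B,D,G,H} → run B
t=8: ready={A,D,G,H} → run H
t=9: ready={A,D,G,H} → run H
t=10: ready={A,D,G,H} → run H
t=11: ready={A,D,G} → run A
t=12: ready={A,D,G} → run A
t=13: ready={A,D,G} → run A
t=14: ready={A,D,G} → run A
t=15: ready={D,G} → run D
t=16: ready={D,G} → run D
t=17: ready={D,G} → run D
t=18: ready={G} → run G
t=19: ready={G} → run G
t=20: ready={G} → run G
t=21: ready={G} → run G
t=22: ready={G} → run G
t=23: ready={G} → run G
t=24: (idle)
t=25: (idle)
t=26: (idle)
t=27: (idle)
t=28: (idle)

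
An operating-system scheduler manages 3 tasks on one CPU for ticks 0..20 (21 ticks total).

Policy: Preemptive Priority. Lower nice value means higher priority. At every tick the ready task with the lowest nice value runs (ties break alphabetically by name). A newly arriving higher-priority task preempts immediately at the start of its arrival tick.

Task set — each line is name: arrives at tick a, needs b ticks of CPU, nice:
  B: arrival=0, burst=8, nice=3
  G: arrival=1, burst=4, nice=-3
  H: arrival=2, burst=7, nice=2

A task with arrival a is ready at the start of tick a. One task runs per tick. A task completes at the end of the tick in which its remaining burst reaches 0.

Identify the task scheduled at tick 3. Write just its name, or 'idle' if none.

t=0: ready={B} → run B
t=1: ready={B,G} → run G
t=2: ready={B,G,H} → run G
t=3: ready={B,G,H} → run G
t=4: ready={B,G,H} → run G
t=5: ready={B,H} → run H
t=6: ready={B,H} → run H
t=7: ready={B,H} → run H
t=8: ready={B,H} → run H
t=9: ready={B,H} → run H
t=10: ready={B,H} → run H
t=11: ready={B,H} → run H
t=12: ready={B} → run B
t=13: ready={B} → run B
t=14: ready={B} → run B
t=15: ready={B} → run B
t=16: ready={B} → run B
t=17: ready={B} → run B
t=18: ready={B} → run B
t=19: (idle)
t=20: (idle)

running at tick 3 = G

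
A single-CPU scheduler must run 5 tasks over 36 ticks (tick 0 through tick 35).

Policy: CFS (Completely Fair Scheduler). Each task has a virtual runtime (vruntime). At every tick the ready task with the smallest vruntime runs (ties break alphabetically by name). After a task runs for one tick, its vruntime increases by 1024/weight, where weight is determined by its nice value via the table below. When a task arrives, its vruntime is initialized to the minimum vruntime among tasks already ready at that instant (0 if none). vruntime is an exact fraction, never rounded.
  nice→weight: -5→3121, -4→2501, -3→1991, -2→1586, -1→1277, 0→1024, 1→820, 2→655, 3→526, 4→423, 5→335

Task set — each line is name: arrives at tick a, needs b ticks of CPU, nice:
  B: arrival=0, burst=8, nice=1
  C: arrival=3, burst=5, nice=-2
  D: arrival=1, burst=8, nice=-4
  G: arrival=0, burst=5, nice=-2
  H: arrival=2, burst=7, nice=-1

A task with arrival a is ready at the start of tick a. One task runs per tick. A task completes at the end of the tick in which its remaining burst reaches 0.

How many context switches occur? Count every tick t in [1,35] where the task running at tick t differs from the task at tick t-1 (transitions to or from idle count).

t=0: vr[B=0 G=0] → run B
t=1: vr[B=256/205 D=0 G=0] → run D
t=2: vr[B=256/205 D=1024/2501 G=0 H=0] → run G
t=3: vr[B=256/205 C=0 D=1024/2501 G=512/793 H=0] → run C
t=4: vr[B=256/205 C=512/793 D=1024/2501 G=512/793 H=0] → run H
t=5: vr[B=256/205 C=512/793 D=1024/2501 G=512/793 H=1024/1277] → run D
t=6: vr[B=256/205 C=512/793 D=2048/2501 G=512/793 H=1024/1277] → run C
t=7: vr[B=256/205 C=1024/793 D=2048/2501 G=512/793 H=1024/1277] → run G
t=8: vr[B=256/205 C=1024/793 D=2048/2501 G=1024/793 H=1024/1277] → run H
t=9: vr[B=256/205 C=1024/793 D=2048/2501 G=1024/793 H=2048/1277] → run D
t=10: vr[B=256/205 C=1024/793 D=3072/2501 G=1024/793 H=2048/1277] → run D
t=11: vr[B=256/205 C=1024/793 D=4096/2501 G=1024/793 H=2048/1277] → run B
t=12: vr[B=512/205 C=1024/793 D=4096/2501 G=1024/793 H=2048/1277] → run C
t=13: vr[B=512/205 C=1536/793 D=4096/2501 G=1024/793 H=2048/1277] → run G
t=14: vr[B=512/205 C=1536/793 D=4096/2501 G=1536/793 H=2048/1277] → run H
t=15: vr[B=512/205 C=1536/793 D=4096/2501 G=1536/793 H=3072/1277] → run D
t=16: vr[B=512/205 C=1536/793 D=5120/2501 G=1536/793 H=3072/1277] → run C
t=17: vr[B=512/205 C=2048/793 D=5120/2501 G=1536/793 H=3072/1277] → run G
t=18: vr[B=512/205 C=2048/793 D=5120/2501 G=2048/793 H=3072/1277] → run D
t=19: vr[B=512/205 C=2048/793 D=6144/2501 G=2048/793 H=3072/1277] → run H
t=20: vr[B=512/205 C=2048/793 D=6144/2501 G=2048/793 H=4096/1277] → run D
t=21: vr[B=512/205 C=2048/793 D=7168/2501 G=2048/793 H=4096/1277] → run B
t=22: vr[B=768/205 C=2048/793 D=7168/2501 G=2048/793 H=4096/1277] → run C
t=23: vr[B=768/205 D=7168/2501 G=2048/793 H=4096/1277] → run G
t=24: vr[B=768/205 D=7168/2501 H=4096/1277] → run D
t=25: vr[B=768/205 H=4096/1277] → run H
t=26: vr[B=768/205 H=5120/1277] → run B
t=27: vr[B=1024/205 H=5120/1277] → run H
t=28: vr[B=1024/205 H=6144/1277] → run H
t=29: vr[B=1024/205] → run B
t=30: vr[B=256/41] → run B
t=31: vr[B=1536/205] → run B
t=32: vr[B=1792/205] → run B
t=33: (idle)
t=34: (idle)
t=35: (idle)

context switches = 28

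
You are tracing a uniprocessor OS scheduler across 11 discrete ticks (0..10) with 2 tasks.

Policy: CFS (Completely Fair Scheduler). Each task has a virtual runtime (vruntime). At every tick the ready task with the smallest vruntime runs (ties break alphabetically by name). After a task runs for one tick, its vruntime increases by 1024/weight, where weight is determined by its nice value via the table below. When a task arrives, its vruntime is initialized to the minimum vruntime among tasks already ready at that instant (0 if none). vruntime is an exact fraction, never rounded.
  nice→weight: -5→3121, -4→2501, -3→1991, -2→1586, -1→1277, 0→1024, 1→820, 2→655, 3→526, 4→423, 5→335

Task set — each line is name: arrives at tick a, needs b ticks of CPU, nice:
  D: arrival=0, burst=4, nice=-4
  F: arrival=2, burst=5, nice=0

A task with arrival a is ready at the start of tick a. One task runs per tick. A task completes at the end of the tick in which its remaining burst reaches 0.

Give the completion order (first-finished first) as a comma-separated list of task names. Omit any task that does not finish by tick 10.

completion order = D, F

t=0: vr[D=0] → run D
t=1: vr[D=1024/2501] → run D
t=2: vr[D=2048/2501 F=2048/2501] → run D
t=3: vr[D=3072/2501 F=2048/2501] → run F
t=4: vr[D=3072/2501 F=4549/2501] → run D
t=5: vr[F=4549/2501] → run F
t=6: vr[F=7050/2501] → run F
t=7: vr[F=9551/2501] → run F
t=8: vr[F=12052/2501] → run F
t=9: (idle)
t=10: (idle)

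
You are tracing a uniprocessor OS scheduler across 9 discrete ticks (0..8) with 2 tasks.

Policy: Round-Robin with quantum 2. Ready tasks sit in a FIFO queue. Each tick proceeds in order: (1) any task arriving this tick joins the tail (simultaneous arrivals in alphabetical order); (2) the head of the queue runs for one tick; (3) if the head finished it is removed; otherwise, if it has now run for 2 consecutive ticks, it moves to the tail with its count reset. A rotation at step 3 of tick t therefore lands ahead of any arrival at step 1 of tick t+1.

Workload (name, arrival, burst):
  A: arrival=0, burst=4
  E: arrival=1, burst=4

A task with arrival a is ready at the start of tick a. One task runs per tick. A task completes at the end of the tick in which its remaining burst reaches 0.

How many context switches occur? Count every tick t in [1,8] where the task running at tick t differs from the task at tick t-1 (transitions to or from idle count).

context switches = 4

t=0: queue=[A] q_used=0 → run A
t=1: queue=[A,E] q_used=1 → run A
t=2: queue=[E,A] q_used=0 → run E
t=3: queue=[E,A] q_used=1 → run E
t=4: queue=[A,E] q_used=0 → run A
t=5: queue=[A,E] q_used=1 → run A
t=6: queue=[E] q_used=0 → run E
t=7: queue=[E] q_used=1 → run E
t=8: (idle)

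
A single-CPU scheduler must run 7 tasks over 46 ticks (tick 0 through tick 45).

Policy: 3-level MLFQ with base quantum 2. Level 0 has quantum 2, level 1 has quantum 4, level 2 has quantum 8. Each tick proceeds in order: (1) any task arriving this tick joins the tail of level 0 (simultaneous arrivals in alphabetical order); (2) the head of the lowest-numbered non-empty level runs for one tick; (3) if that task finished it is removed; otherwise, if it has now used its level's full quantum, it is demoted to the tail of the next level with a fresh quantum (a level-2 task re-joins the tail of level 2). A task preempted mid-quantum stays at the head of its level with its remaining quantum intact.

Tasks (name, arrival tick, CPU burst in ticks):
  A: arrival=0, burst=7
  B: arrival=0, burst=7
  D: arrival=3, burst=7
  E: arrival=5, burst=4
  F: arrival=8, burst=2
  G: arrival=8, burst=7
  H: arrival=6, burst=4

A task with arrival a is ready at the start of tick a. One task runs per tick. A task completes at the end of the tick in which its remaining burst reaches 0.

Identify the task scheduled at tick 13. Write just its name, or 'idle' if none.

running at tick 13 = G

t=0: L0/L1/L2 = AB/-/- → run A
t=1: L0/L1/L2 = AB/-/- → run A
t=2: L0/L1/L2 = B/A/- → run B
t=3: L0/L1/L2 = BD/A/- → run B
t=4: L0/L1/L2 = D/AB/- → run D
t=5: L0/L1/L2 = DE/AB/- → run D
t=6: L0/L1/L2 = EH/ABD/- → run E
t=7: L0/L1/L2 = EH/ABD/- → run E
t=8: L0/L1/L2 = HFG/ABDE/- → run H
t=9: L0/L1/L2 = HFG/ABDE/- → run H
t=10: L0/L1/L2 = FG/ABDEH/- → run F
t=11: L0/L1/L2 = FG/ABDEH/- → run F
t=12: L0/L1/L2 = G/ABDEH/- → run G
t=13: L0/L1/L2 = G/ABDEH/- → run G
t=14: L0/L1/L2 = -/ABDEHG/- → run A
t=15: L0/L1/L2 = -/ABDEHG/- → run A
t=16: L0/L1/L2 = -/ABDEHG/- → run A
t=17: L0/L1/L2 = -/ABDEHG/- → run A
t=18: L0/L1/L2 = -/BDEHG/A → run B
t=19: L0/L1/L2 = -/BDEHG/A → run B
t=20: L0/L1/L2 = -/BDEHG/A → run B
t=21: L0/L1/L2 = -/BDEHG/A → run B
t=22: L0/L1/L2 = -/DEHG/AB → run D
t=23: L0/L1/L2 = -/DEHG/AB → run D
t=24: L0/L1/L2 = -/DEHG/AB → run D
t=25: L0/L1/L2 = -/DEHG/AB → run D
t=26: L0/L1/L2 = -/EHG/ABD → run E
t=27: L0/L1/L2 = -/EHG/ABD → run E
t=28: L0/L1/L2 = -/HG/ABD → run H
t=29: L0/L1/L2 = -/HG/ABD → run H
t=30: L0/L1/L2 = -/G/ABD → run G
t=31: L0/L1/L2 = -/G/ABD → run G
t=32: L0/L1/L2 = -/G/ABD → run G
t=33: L0/L1/L2 = -/G/ABD → run G
t=34: L0/L1/L2 = -/-/ABDG → run A
t=35: L0/L1/L2 = -/-/BDG → run B
t=36: L0/L1/L2 = -/-/DG → run D
t=37: L0/L1/L2 = -/-/G → run G
t=38: (idle)
t=39: (idle)
t=40: (idle)
t=41: (idle)
t=42: (idle)
t=43: (idle)
t=44: (idle)
t=45: (idle)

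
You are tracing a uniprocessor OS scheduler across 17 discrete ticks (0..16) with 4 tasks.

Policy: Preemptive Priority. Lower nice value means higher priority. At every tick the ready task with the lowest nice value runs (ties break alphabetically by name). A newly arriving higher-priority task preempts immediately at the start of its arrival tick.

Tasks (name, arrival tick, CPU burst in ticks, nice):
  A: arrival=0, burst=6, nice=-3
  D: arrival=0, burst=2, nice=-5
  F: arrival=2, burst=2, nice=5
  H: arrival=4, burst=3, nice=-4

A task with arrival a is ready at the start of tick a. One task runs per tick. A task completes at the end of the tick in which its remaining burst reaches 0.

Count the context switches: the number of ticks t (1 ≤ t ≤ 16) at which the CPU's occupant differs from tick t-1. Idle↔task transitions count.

t=0: ready={A,D} → run D
t=1: ready={A,D} → run D
t=2: ready={A,F} → run A
t=3: ready={A,F} → run A
t=4: ready={A,F,H} → run H
t=5: ready={A,F,H} → run H
t=6: ready={A,F,H} → run H
t=7: ready={A,F} → run A
t=8: ready={A,F} → run A
t=9: ready={A,F} → run A
t=10: ready={A,F} → run A
t=11: ready={F} → run F
t=12: ready={F} → run F
t=13: (idle)
t=14: (idle)
t=15: (idle)
t=16: (idle)

context switches = 5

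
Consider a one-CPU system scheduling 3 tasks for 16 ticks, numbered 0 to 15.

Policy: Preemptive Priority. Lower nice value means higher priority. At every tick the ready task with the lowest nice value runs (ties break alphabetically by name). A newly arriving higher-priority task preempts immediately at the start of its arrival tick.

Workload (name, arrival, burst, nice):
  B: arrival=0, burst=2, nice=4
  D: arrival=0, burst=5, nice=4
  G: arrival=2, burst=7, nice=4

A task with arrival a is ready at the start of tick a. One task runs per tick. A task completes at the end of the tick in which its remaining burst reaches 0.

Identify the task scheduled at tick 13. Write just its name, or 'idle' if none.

running at tick 13 = G

t=0: ready={B,D} → run B
t=1: ready={B,D} → run B
t=2: ready={D,G} → run D
t=3: ready={D,G} → run D
t=4: ready={D,G} → run D
t=5: ready={D,G} → run D
t=6: ready={D,G} → run D
t=7: ready={G} → run G
t=8: ready={G} → run G
t=9: ready={G} → run G
t=10: ready={G} → run G
t=11: ready={G} → run G
t=12: ready={G} → run G
t=13: ready={G} → run G
t=14: (idle)
t=15: (idle)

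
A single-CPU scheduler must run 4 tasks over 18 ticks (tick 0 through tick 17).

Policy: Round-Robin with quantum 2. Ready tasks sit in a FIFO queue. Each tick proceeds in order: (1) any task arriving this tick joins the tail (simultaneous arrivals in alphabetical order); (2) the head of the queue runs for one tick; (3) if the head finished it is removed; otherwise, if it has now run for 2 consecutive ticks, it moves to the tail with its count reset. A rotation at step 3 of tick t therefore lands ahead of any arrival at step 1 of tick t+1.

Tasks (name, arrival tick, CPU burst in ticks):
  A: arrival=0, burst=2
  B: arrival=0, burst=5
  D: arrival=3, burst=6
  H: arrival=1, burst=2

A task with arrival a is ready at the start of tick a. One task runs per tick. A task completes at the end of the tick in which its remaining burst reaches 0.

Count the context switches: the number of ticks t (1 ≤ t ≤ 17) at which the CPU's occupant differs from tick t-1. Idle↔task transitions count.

context switches = 8

t=0: queue=[A,B] q_used=0 → run A
t=1: queue=[A,B,H] q_used=1 → run A
t=2: queue=[B,H] q_used=0 → run B
t=3: queue=[B,H,D] q_used=1 → run B
t=4: queue=[H,D,B] q_used=0 → run H
t=5: queue=[H,D,B] q_used=1 → run H
t=6: queue=[D,B] q_used=0 → run D
t=7: queue=[D,B] q_used=1 → run D
t=8: queue=[B,D] q_used=0 → run B
t=9: queue=[B,D] q_used=1 → run B
t=10: queue=[D,B] q_used=0 → run D
t=11: queue=[D,B] q_used=1 → run D
t=12: queue=[B,D] q_used=0 → run B
t=13: queue=[D] q_used=0 → run D
t=14: queue=[D] q_used=1 → run D
t=15: (idle)
t=16: (idle)
t=17: (idle)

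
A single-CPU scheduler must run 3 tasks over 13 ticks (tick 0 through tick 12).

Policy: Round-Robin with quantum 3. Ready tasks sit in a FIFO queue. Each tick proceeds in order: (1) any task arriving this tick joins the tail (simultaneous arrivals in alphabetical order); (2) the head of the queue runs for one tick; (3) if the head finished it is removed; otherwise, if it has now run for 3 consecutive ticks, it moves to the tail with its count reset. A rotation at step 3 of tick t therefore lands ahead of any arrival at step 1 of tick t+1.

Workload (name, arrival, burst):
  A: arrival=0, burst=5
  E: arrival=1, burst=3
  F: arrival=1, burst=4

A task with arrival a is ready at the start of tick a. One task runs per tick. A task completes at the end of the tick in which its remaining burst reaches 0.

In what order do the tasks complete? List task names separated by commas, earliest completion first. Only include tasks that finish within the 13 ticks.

t=0: queue=[A] q_used=0 → run A
t=1: queue=[A,E,F] q_used=1 → run A
t=2: queue=[A,E,F] q_used=2 → run A
t=3: queue=[E,F,A] q_used=0 → run E
t=4: queue=[E,F,A] q_used=1 → run E
t=5: queue=[E,F,A] q_used=2 → run E
t=6: queue=[F,A] q_used=0 → run F
t=7: queue=[F,A] q_used=1 → run F
t=8: queue=[F,A] q_used=2 → run F
t=9: queue=[A,F] q_used=0 → run A
t=10: queue=[A,F] q_used=1 → run A
t=11: queue=[F] q_used=0 → run F
t=12: (idle)

completion order = E, A, F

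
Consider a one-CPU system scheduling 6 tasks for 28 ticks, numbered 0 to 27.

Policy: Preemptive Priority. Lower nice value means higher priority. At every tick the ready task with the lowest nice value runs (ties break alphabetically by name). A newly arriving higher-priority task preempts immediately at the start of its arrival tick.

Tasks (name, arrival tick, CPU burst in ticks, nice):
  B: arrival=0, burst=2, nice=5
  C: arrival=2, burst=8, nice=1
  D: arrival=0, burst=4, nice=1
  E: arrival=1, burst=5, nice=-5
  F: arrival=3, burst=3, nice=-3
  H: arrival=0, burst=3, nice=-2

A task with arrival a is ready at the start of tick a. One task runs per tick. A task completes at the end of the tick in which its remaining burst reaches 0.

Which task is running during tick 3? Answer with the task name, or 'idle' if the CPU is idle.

running at tick 3 = E

t=0: ready={B,D,H} → run H
t=1: ready={B,D,E,H} → run E
t=2: ready={B,C,D,E,H} → run E
t=3: ready={B,C,D,E,F,H} → run E
t=4: ready={B,C,D,E,F,H} → run E
t=5: ready={B,C,D,E,F,H} → run E
t=6: ready={B,C,D,F,H} → run F
t=7: ready={B,C,D,F,H} → run F
t=8: ready={B,C,D,F,H} → run F
t=9: ready={B,C,D,H} → run H
t=10: ready={B,C,D,H} → run H
t=11: ready={B,C,D} → run C
t=12: ready={B,C,D} → run C
t=13: ready={B,C,D} → run C
t=14: ready={B,C,D} → run C
t=15: ready={B,C,D} → run C
t=16: ready={B,C,D} → run C
t=17: ready={B,C,D} → run C
t=18: ready={B,C,D} → run C
t=19: ready={B,D} → run D
t=20: ready={B,D} → run D
t=21: ready={B,D} → run D
t=22: ready={B,D} → run D
t=23: ready={B} → run B
t=24: ready={B} → run B
t=25: (idle)
t=26: (idle)
t=27: (idle)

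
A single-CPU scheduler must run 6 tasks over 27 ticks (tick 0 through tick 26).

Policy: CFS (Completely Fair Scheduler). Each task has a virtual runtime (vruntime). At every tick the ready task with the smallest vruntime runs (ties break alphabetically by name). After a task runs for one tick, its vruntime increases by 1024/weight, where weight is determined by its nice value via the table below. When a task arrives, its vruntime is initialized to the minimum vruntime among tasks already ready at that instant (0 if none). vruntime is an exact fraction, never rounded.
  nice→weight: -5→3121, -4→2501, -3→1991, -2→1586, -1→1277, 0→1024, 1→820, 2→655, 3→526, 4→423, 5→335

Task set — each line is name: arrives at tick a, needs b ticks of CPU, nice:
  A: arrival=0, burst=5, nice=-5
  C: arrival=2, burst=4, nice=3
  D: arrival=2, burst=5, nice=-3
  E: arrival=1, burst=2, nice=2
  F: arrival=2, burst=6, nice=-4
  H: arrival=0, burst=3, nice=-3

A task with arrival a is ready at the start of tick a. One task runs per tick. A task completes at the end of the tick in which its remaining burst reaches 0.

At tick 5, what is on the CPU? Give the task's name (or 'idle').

t=0: vr[A=0 H=0] → run A
t=1: vr[A=1024/3121 E=0 H=0] → run E
t=2: vr[A=1024/3121 C=0 D=0 E=1024/655 F=0 H=0] → run C
t=3: vr[A=1024/3121 C=512/263 D=0 E=1024/655 F=0 H=0] → run D
t=4: vr[A=1024/3121 C=512/263 D=1024/1991 E=1024/655 F=0 H=0] → run F
t=5: vr[A=1024/3121 C=512/263 D=1024/1991 E=1024/655 F=1024/2501 H=0] → run H
t=6: vr[A=1024/3121 C=512/263 D=1024/1991 E=1024/655 F=1024/2501 H=1024/1991] → run A
t=7: vr[A=2048/3121 C=512/263 D=1024/1991 E=1024/655 F=1024/2501 H=1024/1991] → run F
t=8: vr[A=2048/3121 C=512/263 D=1024/1991 E=1024/655 F=2048/2501 H=1024/1991] → run D
t=9: vr[A=2048/3121 C=512/263 D=2048/1991 E=1024/655 F=2048/2501 H=1024/1991] → run H
t=10: vr[A=2048/3121 C=512/263 D=2048/1991 E=1024/655 F=2048/2501 H=2048/1991] → run A
t=11: vr[A=3072/3121 C=512/263 D=2048/1991 E=1024/655 F=2048/2501 H=2048/1991] → run F
t=12: vr[A=3072/3121 C=512/263 D=2048/1991 E=1024/655 F=3072/2501 H=2048/1991] → run A
t=13: vr[A=4096/3121 C=512/263 D=2048/1991 E=1024/655 F=3072/2501 H=2048/1991] → run D
t=14: vr[A=4096/3121 C=512/263 D=3072/1991 E=1024/655 F=3072/2501 H=2048/1991] → run H
t=15: vr[A=4096/3121 C=512/263 D=3072/1991 E=1024/655 F=3072/2501] → run F
t=16: vr[A=4096/3121 C=512/263 D=3072/1991 E=1024/655 F=4096/2501] → run A
t=17: vr[C=512/263 D=3072/1991 E=1024/655 F=4096/2501] → run D
t=18: vr[C=512/263 D=4096/1991 E=1024/655 F=4096/2501] → run E
t=19: vr[C=512/263 D=4096/1991 F=4096/2501] → run F
t=20: vr[C=512/263 D=4096/1991 F=5120/2501] → run C
t=21: vr[C=1024/263 D=4096/1991 F=5120/2501] → run F
t=22: vr[C=1024/263 D=4096/1991] → run D
t=23: vr[C=1024/263] → run C
t=24: vr[C=1536/263] → run C
t=25: (idle)
t=26: (idle)

running at tick 5 = H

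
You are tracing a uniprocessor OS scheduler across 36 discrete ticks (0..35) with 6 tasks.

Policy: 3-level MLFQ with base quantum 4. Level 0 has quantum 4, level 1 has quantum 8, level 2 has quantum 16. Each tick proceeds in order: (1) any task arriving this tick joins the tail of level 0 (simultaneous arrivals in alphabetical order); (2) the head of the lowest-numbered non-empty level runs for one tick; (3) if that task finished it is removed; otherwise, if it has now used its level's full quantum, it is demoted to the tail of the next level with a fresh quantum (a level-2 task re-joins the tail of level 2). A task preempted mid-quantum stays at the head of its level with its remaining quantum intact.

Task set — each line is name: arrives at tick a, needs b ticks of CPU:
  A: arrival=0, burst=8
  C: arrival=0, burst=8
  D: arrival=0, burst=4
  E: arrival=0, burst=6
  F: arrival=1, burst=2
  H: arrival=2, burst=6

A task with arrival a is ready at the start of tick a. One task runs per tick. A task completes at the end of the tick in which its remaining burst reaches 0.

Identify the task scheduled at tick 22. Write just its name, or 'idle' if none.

running at tick 22 = A

t=0: L0/L1/L2 = ACDE/-/- → run A
t=1: L0/L1/L2 = ACDEF/-/- → run A
t=2: L0/L1/L2 = ACDEFH/-/- → run A
t=3: L0/L1/L2 = ACDEFH/-/- → run A
t=4: L0/L1/L2 = CDEFH/A/- → run C
t=5: L0/L1/L2 = CDEFH/A/- → run C
t=6: L0/L1/L2 = CDEFH/A/- → run C
t=7: L0/L1/L2 = CDEFH/A/- → run C
t=8: L0/L1/L2 = DEFH/AC/- → run D
t=9: L0/L1/L2 = DEFH/AC/- → run D
t=10: L0/L1/L2 = DEFH/AC/- → run D
t=11: L0/L1/L2 = DEFH/AC/- → run D
t=12: L0/L1/L2 = EFH/AC/- → run E
t=13: L0/L1/L2 = EFH/AC/- → run E
t=14: L0/L1/L2 = EFH/AC/- → run E
t=15: L0/L1/L2 = EFH/AC/- → run E
t=16: L0/L1/L2 = FH/ACE/- → run F
t=17: L0/L1/L2 = FH/ACE/- → run F
t=18: L0/L1/L2 = H/ACE/- → run H
t=19: L0/L1/L2 = H/ACE/- → run H
t=20: L0/L1/L2 = H/ACE/- → run H
t=21: L0/L1/L2 = H/ACE/- → run H
t=22: L0/L1/L2 = -/ACEH/- → run A
t=23: L0/L1/L2 = -/ACEH/- → run A
t=24: L0/L1/L2 = -/ACEH/- → run A
t=25: L0/L1/L2 = -/ACEH/- → run A
t=26: L0/L1/L2 = -/CEH/- → run C
t=27: L0/L1/L2 = -/CEH/- → run C
t=28: L0/L1/L2 = -/CEH/- → run C
t=29: L0/L1/L2 = -/CEH/- → run C
t=30: L0/L1/L2 = -/EH/- → run E
t=31: L0/L1/L2 = -/EH/- → run E
t=32: L0/L1/L2 = -/H/- → run H
t=33: L0/L1/L2 = -/H/- → run H
t=34: (idle)
t=35: (idle)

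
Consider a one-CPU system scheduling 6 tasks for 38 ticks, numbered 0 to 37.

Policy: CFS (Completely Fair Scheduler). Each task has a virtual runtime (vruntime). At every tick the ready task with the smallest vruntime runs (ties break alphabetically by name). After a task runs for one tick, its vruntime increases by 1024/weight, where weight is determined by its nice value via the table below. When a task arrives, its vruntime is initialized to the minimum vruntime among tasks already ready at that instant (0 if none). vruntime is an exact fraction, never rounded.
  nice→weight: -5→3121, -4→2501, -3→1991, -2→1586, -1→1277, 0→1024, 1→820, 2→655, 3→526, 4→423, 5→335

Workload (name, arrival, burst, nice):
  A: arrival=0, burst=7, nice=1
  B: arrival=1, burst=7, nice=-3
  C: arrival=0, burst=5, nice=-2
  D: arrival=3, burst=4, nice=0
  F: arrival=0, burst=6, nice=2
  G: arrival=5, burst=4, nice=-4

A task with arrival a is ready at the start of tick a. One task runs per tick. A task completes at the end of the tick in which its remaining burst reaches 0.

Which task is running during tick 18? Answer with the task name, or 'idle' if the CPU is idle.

t=0: vr[A=0 C=0 F=0] → run A
t=1: vr[A=256/205 B=0 C=0 F=0] → run B
t=2: vr[A=256/205 B=1024/1991 C=0 F=0] → run C
t=3: vr[A=256/205 B=1024/1991 C=512/793 D=0 F=0] → run D
t=4: vr[A=256/205 B=1024/1991 C=512/793 D=1 F=0] → run F
t=5: vr[A=256/205 B=1024/1991 C=512/793 D=1 F=1024/655 G=1024/1991] → run B
t=6: vr[A=256/205 B=2048/1991 C=512/793 D=1 F=1024/655 G=1024/1991] → run G
t=7: vr[A=256/205 B=2048/1991 C=512/793 D=1 F=1024/655 G=4599808/4979491] → run C
t=8: vr[A=256/205 B=2048/1991 C=1024/793 D=1 F=1024/655 G=4599808/4979491] → run G
t=9: vr[A=256/205 B=2048/1991 C=1024/793 D=1 F=1024/655 G=6638592/4979491] → run D
t=10: vr[A=256/205 B=2048/1991 C=1024/793 D=2 F=1024/655 G=6638592/4979491] → run B
t=11: vr[A=256/205 B=3072/1991 C=1024/793 D=2 F=1024/655 G=6638592/4979491] → run A
t=12: vr[A=512/205 B=3072/1991 C=1024/793 D=2 F=1024/655 G=6638592/4979491] → run C
t=13: vr[A=512/205 B=3072/1991 C=1536/793 D=2 F=1024/655 G=6638592/4979491] → run G
t=14: vr[A=512/205 B=3072/1991 C=1536/793 D=2 F=1024/655 G=8677376/4979491] → run B
t=15: vr[A=512/205 B=4096/1991 C=1536/793 D=2 F=1024/655 G=8677376/4979491] → run F
t=16: vr[A=512/205 B=4096/1991 C=1536/793 D=2 F=2048/655 G=8677376/4979491] → run G
t=17: vr[A=512/205 B=4096/1991 C=1536/793 D=2 F=2048/655] → run C
t=18: vr[A=512/205 B=4096/1991 C=2048/793 D=2 F=2048/655] → run D
t=19: vr[A=512/205 B=4096/1991 C=2048/793 D=3 F=2048/655] → run B
t=20: vr[A=512/205 B=5120/1991 C=2048/793 D=3 F=2048/655] → run A
t=21: vr[A=768/205 B=5120/1991 C=2048/793 D=3 F=2048/655] → run B
t=22: vr[A=768/205 B=6144/1991 C=2048/793 D=3 F=2048/655] → run C
t=23: vr[A=768/205 B=6144/1991 D=3 F=2048/655] → run D
t=24: vr[A=768/205 B=6144/1991 F=2048/655] → run B
t=25: vr[A=768/205 F=2048/655] → run F
t=26: vr[A=768/205 F=3072/655] → run A
t=27: vr[A=1024/205 F=3072/655] → run F
t=28: vr[A=1024/205 F=4096/655] → run A
t=29: vr[A=256/41 F=4096/655] → run A
t=30: vr[A=1536/205 F=4096/655] → run F
t=31: vr[A=1536/205 F=1024/131] → run A
t=32: vr[F=1024/131] → run F
t=33: (idle)
t=34: (idle)
t=35: (idle)
t=36: (idle)
t=37: (idle)

running at tick 18 = D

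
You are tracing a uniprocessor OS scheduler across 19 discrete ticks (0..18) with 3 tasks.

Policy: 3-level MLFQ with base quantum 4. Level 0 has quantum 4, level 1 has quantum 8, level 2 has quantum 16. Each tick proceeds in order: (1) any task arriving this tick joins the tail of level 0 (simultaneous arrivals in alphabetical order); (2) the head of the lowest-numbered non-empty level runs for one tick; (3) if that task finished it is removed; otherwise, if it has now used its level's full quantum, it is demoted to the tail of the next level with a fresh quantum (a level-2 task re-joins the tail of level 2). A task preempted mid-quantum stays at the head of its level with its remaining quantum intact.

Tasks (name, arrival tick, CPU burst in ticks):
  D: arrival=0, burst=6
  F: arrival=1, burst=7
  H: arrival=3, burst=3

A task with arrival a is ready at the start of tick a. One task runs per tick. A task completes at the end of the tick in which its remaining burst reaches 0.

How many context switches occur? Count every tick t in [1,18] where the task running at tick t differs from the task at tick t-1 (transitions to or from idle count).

t=0: L0/L1/L2 = D/-/- → run D
t=1: L0/L1/L2 = DF/-/- → run D
t=2: L0/L1/L2 = DF/-/- → run D
t=3: L0/L1/L2 = DFH/-/- → run D
t=4: L0/L1/L2 = FH/D/- → run F
t=5: L0/L1/L2 = FH/D/- → run F
t=6: L0/L1/L2 = FH/D/- → run F
t=7: L0/L1/L2 = FH/D/- → run F
t=8: L0/L1/L2 = H/DF/- → run H
t=9: L0/L1/L2 = H/DF/- → run H
t=10: L0/L1/L2 = H/DF/- → run H
t=11: L0/L1/L2 = -/DF/- → run D
t=12: L0/L1/L2 = -/DF/- → run D
t=13: L0/L1/L2 = -/F/- → run F
t=14: L0/L1/L2 = -/F/- → run F
t=15: L0/L1/L2 = -/F/- → run F
t=16: (idle)
t=17: (idle)
t=18: (idle)

context switches = 5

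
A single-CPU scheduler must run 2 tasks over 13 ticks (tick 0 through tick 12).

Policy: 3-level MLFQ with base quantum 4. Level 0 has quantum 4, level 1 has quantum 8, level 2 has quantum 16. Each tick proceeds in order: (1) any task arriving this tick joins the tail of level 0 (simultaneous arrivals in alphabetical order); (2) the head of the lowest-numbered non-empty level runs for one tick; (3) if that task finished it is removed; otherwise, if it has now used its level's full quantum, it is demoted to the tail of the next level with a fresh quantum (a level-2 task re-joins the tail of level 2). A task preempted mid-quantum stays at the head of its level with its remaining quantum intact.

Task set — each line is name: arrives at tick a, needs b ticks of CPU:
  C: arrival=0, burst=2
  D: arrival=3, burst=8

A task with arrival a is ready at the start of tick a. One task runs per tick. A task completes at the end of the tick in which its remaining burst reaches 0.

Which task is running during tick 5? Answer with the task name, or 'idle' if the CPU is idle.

running at tick 5 = D

t=0: L0/L1/L2 = C/-/- → run C
t=1: L0/L1/L2 = C/-/- → run C
t=2: (idle)
t=3: L0/L1/L2 = D/-/- → run D
t=4: L0/L1/L2 = D/-/- → run D
t=5: L0/L1/L2 = D/-/- → run D
t=6: L0/L1/L2 = D/-/- → run D
t=7: L0/L1/L2 = -/D/- → run D
t=8: L0/L1/L2 = -/D/- → run D
t=9: L0/L1/L2 = -/D/- → run D
t=10: L0/L1/L2 = -/D/- → run D
t=11: (idle)
t=12: (idle)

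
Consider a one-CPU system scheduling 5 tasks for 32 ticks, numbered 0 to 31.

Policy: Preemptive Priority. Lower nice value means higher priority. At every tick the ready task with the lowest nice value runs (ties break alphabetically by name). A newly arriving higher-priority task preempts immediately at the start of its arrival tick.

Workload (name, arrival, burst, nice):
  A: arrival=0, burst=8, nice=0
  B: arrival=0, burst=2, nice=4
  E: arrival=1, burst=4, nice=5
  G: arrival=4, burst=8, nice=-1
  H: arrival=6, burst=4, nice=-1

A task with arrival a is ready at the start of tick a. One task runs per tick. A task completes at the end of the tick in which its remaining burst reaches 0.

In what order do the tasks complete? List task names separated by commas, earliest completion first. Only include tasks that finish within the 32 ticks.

completion order = G, H, A, B, E

t=0: ready={A,B} → run A
t=1: ready={A,B,E} → run A
t=2: ready={A,B,E} → run A
t=3: ready={A,B,E} → run A
t=4: ready={A,B,E,G} → run G
t=5: ready={A,B,E,G} → run G
t=6: ready={A,B,E,G,H} → run G
t=7: ready={A,B,E,G,H} → run G
t=8: ready={A,B,E,G,H} → run G
t=9: ready={A,B,E,G,H} → run G
t=10: ready={A,B,E,G,H} → run G
t=11: ready={A,B,E,G,H} → run G
t=12: ready={A,B,E,H} → run H
t=13: ready={A,B,E,H} → run H
t=14: ready={A,B,E,H} → run H
t=15: ready={A,B,E,H} → run H
t=16: ready={A,B,E} → run A
t=17: ready={A,B,E} → run A
t=18: ready={A,B,E} → run A
t=19: ready={A,B,E} → run A
t=20: ready={B,E} → run B
t=21: ready={B,E} → run B
t=22: ready={E} → run E
t=23: ready={E} → run E
t=24: ready={E} → run E
t=25: ready={E} → run E
t=26: (idle)
t=27: (idle)
t=28: (idle)
t=29: (idle)
t=30: (idle)
t=31: (idle)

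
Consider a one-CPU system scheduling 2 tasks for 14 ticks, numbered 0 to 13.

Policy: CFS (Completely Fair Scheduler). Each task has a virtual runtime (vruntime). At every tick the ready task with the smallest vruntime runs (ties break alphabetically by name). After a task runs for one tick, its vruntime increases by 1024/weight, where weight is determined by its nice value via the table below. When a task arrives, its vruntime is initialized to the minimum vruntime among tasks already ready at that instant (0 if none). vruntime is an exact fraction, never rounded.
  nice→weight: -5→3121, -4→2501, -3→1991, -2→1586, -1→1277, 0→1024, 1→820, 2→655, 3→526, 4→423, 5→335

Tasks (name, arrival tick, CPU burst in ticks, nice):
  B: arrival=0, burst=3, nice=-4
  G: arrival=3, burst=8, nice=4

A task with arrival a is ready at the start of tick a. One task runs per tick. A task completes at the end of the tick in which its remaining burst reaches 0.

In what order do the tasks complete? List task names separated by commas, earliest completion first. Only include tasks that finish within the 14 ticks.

t=0: vr[B=0] → run B
t=1: vr[B=1024/2501] → run B
t=2: vr[B=2048/2501] → run B
t=3: vr[G=0] → run G
t=4: vr[G=1024/423] → run G
t=5: vr[G=2048/423] → run G
t=6: vr[G=1024/141] → run G
t=7: vr[G=4096/423] → run G
t=8: vr[G=5120/423] → run G
t=9: vr[G=2048/141] → run G
t=10: vr[G=7168/423] → run G
t=11: (idle)
t=12: (idle)
t=13: (idle)

completion order = B, G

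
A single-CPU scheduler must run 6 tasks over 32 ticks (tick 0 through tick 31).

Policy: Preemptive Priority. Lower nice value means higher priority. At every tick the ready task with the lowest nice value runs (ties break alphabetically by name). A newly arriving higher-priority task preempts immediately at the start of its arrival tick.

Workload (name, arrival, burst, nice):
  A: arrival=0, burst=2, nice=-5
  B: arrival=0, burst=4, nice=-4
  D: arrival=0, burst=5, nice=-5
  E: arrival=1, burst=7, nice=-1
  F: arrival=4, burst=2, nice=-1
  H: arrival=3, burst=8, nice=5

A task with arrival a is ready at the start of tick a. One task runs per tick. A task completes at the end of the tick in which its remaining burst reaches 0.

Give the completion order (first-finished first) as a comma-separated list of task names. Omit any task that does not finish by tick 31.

completion order = A, D, B, E, F, H

t=0: ready={A,B,D} → run A
t=1: ready={A,B,D,E} → run A
t=2: ready={B,D,E} → run D
t=3: ready={B,D,E,H} → run D
t=4: ready={B,D,E,F,H} → run D
t=5: ready={B,D,E,F,H} → run D
t=6: ready={B,D,E,F,H} → run D
t=7: ready={B,E,F,H} → run B
t=8: ready={B,E,F,H} → run B
t=9: ready={B,E,F,H} → run B
t=10: ready={B,E,F,H} → run B
t=11: ready={E,F,H} → run E
t=12: ready={E,F,H} → run E
t=13: ready={E,F,H} → run E
t=14: ready={E,F,H} → run E
t=15: ready={E,F,H} → run E
t=16: ready={E,F,H} → run E
t=17: ready={E,F,H} → run E
t=18: ready={F,H} → run F
t=19: ready={F,H} → run F
t=20: ready={H} → run H
t=21: ready={H} → run H
t=22: ready={H} → run H
t=23: ready={H} → run H
t=24: ready={H} → run H
t=25: ready={H} → run H
t=26: ready={H} → run H
t=27: ready={H} → run H
t=28: (idle)
t=29: (idle)
t=30: (idle)
t=31: (idle)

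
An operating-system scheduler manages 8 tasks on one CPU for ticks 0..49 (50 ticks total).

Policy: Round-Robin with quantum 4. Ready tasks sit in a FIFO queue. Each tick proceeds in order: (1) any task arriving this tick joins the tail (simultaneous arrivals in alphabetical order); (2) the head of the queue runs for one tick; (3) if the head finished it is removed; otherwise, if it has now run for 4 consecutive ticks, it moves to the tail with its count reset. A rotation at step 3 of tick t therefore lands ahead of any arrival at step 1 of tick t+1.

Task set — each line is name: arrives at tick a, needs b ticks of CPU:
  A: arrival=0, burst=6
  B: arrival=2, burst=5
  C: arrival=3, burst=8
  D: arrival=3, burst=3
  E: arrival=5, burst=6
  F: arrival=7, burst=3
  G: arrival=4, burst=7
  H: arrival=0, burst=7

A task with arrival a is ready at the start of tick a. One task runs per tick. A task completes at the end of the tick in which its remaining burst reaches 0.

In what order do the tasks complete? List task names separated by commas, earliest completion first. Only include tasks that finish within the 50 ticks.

t=0: queue=[A,H] q_used=0 → run A
t=1: queue=[A,H] q_used=1 → run A
t=2: queue=[A,H,B] q_used=2 → run A
t=3: queue=[A,H,B,C,D] q_used=3 → run A
t=4: queue=[H,B,C,D,A,G] q_used=0 → run H
t=5: queue=[H,B,C,D,A,G,E] q_used=1 → run H
t=6: queue=[H,B,C,D,A,G,E] q_used=2 → run H
t=7: queue=[H,B,C,D,A,G,E,F] q_used=3 → run H
t=8: queue=[B,C,D,A,G,E,F,H] q_used=0 → run B
t=9: queue=[B,C,D,A,G,E,F,H] q_used=1 → run B
t=10: queue=[B,C,D,A,G,E,F,H] q_used=2 → run B
t=11: queue=[B,C,D,A,G,E,F,H] q_used=3 → run B
t=12: queue=[C,D,A,G,E,F,H,B] q_used=0 → run C
t=13: queue=[C,D,A,G,E,F,H,B] q_used=1 → run C
t=14: queue=[C,D,A,G,E,F,H,B] q_used=2 → run C
t=15: queue=[C,D,A,G,E,F,H,B] q_used=3 → run C
t=16: queue=[D,A,G,E,F,H,B,C] q_used=0 → run D
t=17: queue=[D,A,G,E,F,H,B,C] q_used=1 → run D
t=18: queue=[D,A,G,E,F,H,B,C] q_used=2 → run D
t=19: queue=[A,G,E,F,H,B,C] q_used=0 → run A
t=20: queue=[A,G,E,F,H,B,C] q_used=1 → run A
t=21: queue=[G,E,F,H,B,C] q_used=0 → run G
t=22: queue=[G,E,F,H,B,C] q_used=1 → run G
t=23: queue=[G,E,F,H,B,C] q_used=2 → run G
t=24: queue=[G,E,F,H,B,C] q_used=3 → run G
t=25: queue=[E,F,H,B,C,G] q_used=0 → run E
t=26: queue=[E,F,H,B,C,G] q_used=1 → run E
t=27: queue=[E,F,H,B,C,G] q_used=2 → run E
t=28: queue=[E,F,H,B,C,G] q_used=3 → run E
t=29: queue=[F,H,B,C,G,E] q_used=0 → run F
t=30: queue=[F,H,B,C,G,E] q_used=1 → run F
t=31: queue=[F,H,B,C,G,E] q_used=2 → run F
t=32: queue=[H,B,C,G,E] q_used=0 → run H
t=33: queue=[H,B,C,G,E] q_used=1 → run H
t=34: queue=[H,B,C,G,E] q_used=2 → run H
t=35: queue=[B,C,G,E] q_used=0 → run B
t=36: queue=[C,G,E] q_used=0 → run C
t=37: queue=[C,G,E] q_used=1 → run C
t=38: queue=[C,G,E] q_used=2 → run C
t=39: queue=[C,G,E] q_used=3 → run C
t=40: queue=[G,E] q_used=0 → run G
t=41: queue=[G,E] q_used=1 → run G
t=42: queue=[G,E] q_used=2 → run G
t=43: queue=[E] q_used=0 → run E
t=44: queue=[E] q_used=1 → run E
t=45: (idle)
t=46: (idle)
t=47: (idle)
t=48: (idle)
t=49: (idle)

completion order = D, A, F, H, B, C, G, E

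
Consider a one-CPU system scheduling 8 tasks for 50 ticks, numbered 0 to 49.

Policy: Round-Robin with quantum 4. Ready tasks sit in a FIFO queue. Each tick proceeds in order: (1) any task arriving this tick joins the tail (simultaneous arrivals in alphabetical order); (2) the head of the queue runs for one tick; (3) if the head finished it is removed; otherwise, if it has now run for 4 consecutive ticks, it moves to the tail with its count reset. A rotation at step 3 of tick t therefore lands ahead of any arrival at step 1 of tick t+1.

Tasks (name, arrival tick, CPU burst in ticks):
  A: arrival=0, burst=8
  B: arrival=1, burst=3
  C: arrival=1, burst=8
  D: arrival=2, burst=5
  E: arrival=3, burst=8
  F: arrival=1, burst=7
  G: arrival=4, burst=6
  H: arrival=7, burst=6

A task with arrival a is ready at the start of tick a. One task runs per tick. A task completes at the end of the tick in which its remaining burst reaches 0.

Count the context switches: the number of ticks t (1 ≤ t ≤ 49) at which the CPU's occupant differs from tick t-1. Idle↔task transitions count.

context switches = 14

t=0: queue=[A] q_used=0 → run A
t=1: queue=[A,B,C,F] q_used=1 → run A
t=2: queue=[A,B,C,F,D] q_used=2 → run A
t=3: queue=[A,B,C,F,D,E] q_used=3 → run A
t=4: queue=[B,C,F,D,E,A,G] q_used=0 → run B
t=5: queue=[B,C,F,D,E,A,G] q_used=1 → run B
t=6: queue=[B,C,F,D,E,A,G] q_used=2 → run B
t=7: queue=[C,F,D,E,A,G,H] q_used=0 → run C
t=8: queue=[C,F,D,E,A,G,H] q_used=1 → run C
t=9: queue=[C,F,D,E,A,G,H] q_used=2 → run C
t=10: queue=[C,F,D,E,A,G,H] q_used=3 → run C
t=11: queue=[F,D,E,A,G,H,C] q_used=0 → run F
t=12: queue=[F,D,E,A,G,H,C] q_used=1 → run F
t=13: queue=[F,D,E,A,G,H,C] q_used=2 → run F
t=14: queue=[F,D,E,A,G,H,C] q_used=3 → run F
t=15: queue=[D,E,A,G,H,C,F] q_used=0 → run D
t=16: queue=[D,E,A,G,H,C,F] q_used=1 → run D
t=17: queue=[D,E,A,G,H,C,F] q_used=2 → run D
t=18: queue=[D,E,A,G,H,C,F] q_used=3 → run D
t=19: queue=[E,A,G,H,C,F,D] q_used=0 → run E
t=20: queue=[E,A,G,H,C,F,D] q_used=1 → run E
t=21: queue=[E,A,G,H,C,F,D] q_used=2 → run E
t=22: queue=[E,A,G,H,C,F,D] q_used=3 → run E
t=23: queue=[A,G,H,C,F,D,E] q_used=0 → run A
t=24: queue=[A,G,H,C,F,D,E] q_used=1 → run A
t=25: queue=[A,G,H,C,F,D,E] q_used=2 → run A
t=26: queue=[A,G,H,C,F,D,E] q_used=3 → run A
t=27: queue=[G,H,C,F,D,E] q_used=0 → run G
t=28: queue=[G,H,C,F,D,E] q_used=1 → run G
t=29: queue=[G,H,C,F,D,E] q_used=2 → run G
t=30: queue=[G,H,C,F,D,E] q_used=3 → run G
t=31: queue=[H,C,F,D,E,G] q_used=0 → run H
t=32: queue=[H,C,F,D,E,G] q_used=1 → run H
t=33: queue=[H,C,F,D,E,G] q_used=2 → run H
t=34: queue=[H,C,F,D,E,G] q_used=3 → run H
t=35: queue=[C,F,D,E,G,H] q_used=0 → run C
t=36: queue=[C,F,D,E,G,H] q_used=1 → run C
t=37: queue=[C,F,D,E,G,H] q_used=2 → run C
t=38: queue=[C,F,D,E,G,H] q_used=3 → run C
t=39: queue=[F,D,E,G,H] q_used=0 → run F
t=40: queue=[F,D,E,G,H] q_used=1 → run F
t=41: queue=[F,D,E,G,H] q_used=2 → run F
t=42: queue=[D,E,G,H] q_used=0 → run D
t=43: queue=[E,G,H] q_used=0 → run E
t=44: queue=[E,G,H] q_used=1 → run E
t=45: queue=[E,G,H] q_used=2 → run E
t=46: queue=[E,G,H] q_used=3 → run E
t=47: queue=[G,H] q_used=0 → run G
t=48: queue=[G,H] q_used=1 → run G
t=49: queue=[H] q_used=0 → run H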